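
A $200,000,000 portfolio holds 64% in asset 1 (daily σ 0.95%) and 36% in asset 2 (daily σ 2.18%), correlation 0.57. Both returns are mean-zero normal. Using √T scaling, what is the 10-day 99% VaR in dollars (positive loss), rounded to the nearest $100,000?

σ_p = √(0.64²·0.95² + 0.36²·2.18² + 2·0.57·0.64·0.36·0.95·2.18) = 1.237%.
σ_{10d} = 1.237% × √10 = 3.912%.
z(99%) = 2.326.
VaR = 2.326 × 3.912% = 9.099%; on $200,000,000 that is $18,198,000.

$18,200,000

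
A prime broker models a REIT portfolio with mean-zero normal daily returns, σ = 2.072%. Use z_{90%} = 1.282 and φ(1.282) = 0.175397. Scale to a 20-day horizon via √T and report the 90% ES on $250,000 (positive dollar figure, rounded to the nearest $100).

$40,600

σ_{20d} = 2.072% × √20 = 9.266%.
ES multiplier = φ(z)/(1−α) = 0.175397/0.1 = 1.754.
ES = 9.266% × 1.754 = 16.253%; on $250,000: $40,632.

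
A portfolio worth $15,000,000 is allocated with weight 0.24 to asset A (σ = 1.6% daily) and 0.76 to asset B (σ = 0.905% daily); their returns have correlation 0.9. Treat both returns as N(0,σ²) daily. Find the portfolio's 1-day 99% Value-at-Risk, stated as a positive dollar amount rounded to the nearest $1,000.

σ_p² = 0.24²·1.6² + 0.76²·0.905² + 2·0.9·0.24·0.76·1.6·0.905 = 1.0959 (%²).
σ_p = √1.0959 = 1.047%.
At 99%, z = 2.326.
VaR = 2.326 × 1.047% = 2.435%; on $15,000,000 that is $365,250.

$365,000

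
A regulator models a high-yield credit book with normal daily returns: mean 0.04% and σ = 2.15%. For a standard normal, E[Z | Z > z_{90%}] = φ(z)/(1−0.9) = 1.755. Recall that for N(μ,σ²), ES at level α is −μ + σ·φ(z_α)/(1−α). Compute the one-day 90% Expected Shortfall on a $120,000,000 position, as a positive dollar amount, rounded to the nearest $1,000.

$4,480,000

ES = −(0.04%) + 2.15% × 1.755 = 3.733%.
On $120,000,000: 0.03733 × $120,000,000 = $4,479,600.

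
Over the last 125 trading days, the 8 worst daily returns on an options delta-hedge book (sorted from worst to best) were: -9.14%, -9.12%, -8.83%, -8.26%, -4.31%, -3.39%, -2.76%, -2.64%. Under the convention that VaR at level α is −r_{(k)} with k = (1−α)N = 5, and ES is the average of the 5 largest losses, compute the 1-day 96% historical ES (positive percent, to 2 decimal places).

7.93%

The 5 worst returns sum to -39.66%.
ES = −(-39.66%) / 5 = 7.932% ≈ 7.93%.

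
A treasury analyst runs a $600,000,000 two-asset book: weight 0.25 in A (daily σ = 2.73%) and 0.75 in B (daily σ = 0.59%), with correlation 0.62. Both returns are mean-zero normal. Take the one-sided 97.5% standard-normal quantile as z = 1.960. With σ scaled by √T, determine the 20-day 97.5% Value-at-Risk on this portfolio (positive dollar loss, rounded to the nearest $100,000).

σ_p = √(0.25²·2.73² + 0.75²·0.59² + 2·0.62·0.25·0.75·2.73·0.59) = 1.018%.
σ_{20d} = 1.018% × √20 = 4.553%.
VaR = 1.960 × 4.553% = 8.924%; on $600,000,000 that is $53,544,000.

$53,500,000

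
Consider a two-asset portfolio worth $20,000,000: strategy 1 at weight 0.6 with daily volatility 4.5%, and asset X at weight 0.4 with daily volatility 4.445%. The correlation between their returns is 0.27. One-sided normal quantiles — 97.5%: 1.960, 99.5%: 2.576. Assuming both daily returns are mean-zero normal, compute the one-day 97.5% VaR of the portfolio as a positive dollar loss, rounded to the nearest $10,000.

$1,420,000

σ_p² = 0.6²·4.5² + 0.4²·4.445² + 2·0.27·0.6·0.4·4.5·4.445 = 13.0436 (%²).
σ_p = √13.0436 = 3.612%.
VaR = 1.960 × 3.612% = 7.080%; on $20,000,000 that is $1,416,000.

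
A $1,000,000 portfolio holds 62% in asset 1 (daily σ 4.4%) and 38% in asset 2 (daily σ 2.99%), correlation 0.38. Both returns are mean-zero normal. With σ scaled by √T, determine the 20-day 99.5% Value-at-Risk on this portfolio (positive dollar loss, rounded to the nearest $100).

σ_p = √(0.62²·4.4² + 0.38²·2.99² + 2·0.38·0.62·0.38·4.4·2.99) = 3.330%.
σ_{20d} = 3.330% × √20 = 14.892%.
z(99.5%) = 2.576.
VaR = 2.576 × 14.892% = 38.362%; on $1,000,000 that is $383,620.

$383,600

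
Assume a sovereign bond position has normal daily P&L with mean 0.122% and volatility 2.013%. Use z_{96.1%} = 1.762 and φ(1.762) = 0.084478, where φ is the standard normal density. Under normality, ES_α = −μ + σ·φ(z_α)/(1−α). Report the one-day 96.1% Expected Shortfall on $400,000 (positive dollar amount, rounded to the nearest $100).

$17,000

Tail multiplier: φ(z)/(1−α) = 0.084478 / 0.039 = 2.166.
ES = −(0.122%) + 2.013% × 2.166 = 4.238%.
On $400,000: 0.04238 × $400,000 = $16,952.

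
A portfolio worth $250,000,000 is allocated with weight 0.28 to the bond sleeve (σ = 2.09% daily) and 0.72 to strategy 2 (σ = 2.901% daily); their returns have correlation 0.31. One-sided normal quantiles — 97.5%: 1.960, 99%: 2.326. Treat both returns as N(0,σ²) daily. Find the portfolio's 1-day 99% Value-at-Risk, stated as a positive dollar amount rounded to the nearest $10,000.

σ_p² = 0.28²·2.09² + 0.72²·2.901² + 2·0.31·0.28·0.72·2.09·2.901 = 5.4630 (%²).
σ_p = √5.4630 = 2.337%.
VaR = 2.326 × 2.337% = 5.436%; on $250,000,000 that is $13,590,000.

$13,590,000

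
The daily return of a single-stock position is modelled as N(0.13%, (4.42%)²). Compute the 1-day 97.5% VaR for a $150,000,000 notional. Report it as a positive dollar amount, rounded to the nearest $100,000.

At 97.5% one-sided, z = 1.960.
VaR = −μ + z·σ = −(0.13%) + 1.960 × 4.42% = 8.533%.
On $150,000,000: 0.08533 × $150,000,000 = $12,799,500.

$12,800,000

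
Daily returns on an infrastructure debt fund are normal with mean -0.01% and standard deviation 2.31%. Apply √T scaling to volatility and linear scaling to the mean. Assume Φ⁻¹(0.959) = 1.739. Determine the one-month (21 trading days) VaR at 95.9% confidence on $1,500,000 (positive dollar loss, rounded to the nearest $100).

σ_{21d} = 2.31% × √21 = 10.586%; μ_{21d} = 21 × -0.01% = -0.210%.
VaR = −(-0.210%) + 1.739 × 10.586% = 18.619%.
On $1,500,000: 0.18619 × $1,500,000 = $279,285.

$279,300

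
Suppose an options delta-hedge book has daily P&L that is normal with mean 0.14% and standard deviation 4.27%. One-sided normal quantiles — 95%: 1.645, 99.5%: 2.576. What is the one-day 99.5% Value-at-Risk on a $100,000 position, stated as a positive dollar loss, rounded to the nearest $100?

$10,900

VaR = −μ + z·σ = −(0.14%) + 2.576 × 4.27% = 10.860%.
On $100,000: 0.10860 × $100,000 = $10,860.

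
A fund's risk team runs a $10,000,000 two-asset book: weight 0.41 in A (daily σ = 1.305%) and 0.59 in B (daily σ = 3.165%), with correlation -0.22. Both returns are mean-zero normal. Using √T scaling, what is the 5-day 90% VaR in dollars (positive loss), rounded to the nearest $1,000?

$523,000

σ_p = √(0.41²·1.305² + 0.59²·3.165² + 2·-0.22·0.41·0.59·1.305·3.165) = 1.826%.
σ_{5d} = 1.826% × √5 = 4.083%.
z(90%) = 1.282.
VaR = 1.282 × 4.083% = 5.234%; on $10,000,000 that is $523,400.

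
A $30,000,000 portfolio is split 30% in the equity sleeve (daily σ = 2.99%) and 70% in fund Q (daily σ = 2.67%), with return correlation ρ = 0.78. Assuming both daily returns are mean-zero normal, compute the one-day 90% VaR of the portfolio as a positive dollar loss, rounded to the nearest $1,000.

$1,011,000

σ_p² = 0.3²·2.99² + 0.7²·2.67² + 2·0.78·0.3·0.7·2.99·2.67 = 6.9131 (%²).
σ_p = √6.9131 = 2.629%.
At 90%, z = 1.282.
VaR = 1.282 × 2.629% = 3.370%; on $30,000,000 that is $1,011,000.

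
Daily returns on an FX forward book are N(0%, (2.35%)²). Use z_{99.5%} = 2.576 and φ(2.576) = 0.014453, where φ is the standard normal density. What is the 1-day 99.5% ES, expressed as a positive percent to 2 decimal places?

6.79%

Tail multiplier: φ(z)/(1−α) = 0.014453 / 0.005 = 2.891.
ES = 2.35% × 2.891 = 6.794%.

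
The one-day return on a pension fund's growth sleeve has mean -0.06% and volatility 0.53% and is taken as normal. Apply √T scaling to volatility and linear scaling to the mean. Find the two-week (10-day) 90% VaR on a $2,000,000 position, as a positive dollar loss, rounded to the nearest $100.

At 90%, z = 1.282.
σ_{10d} = 0.53% × √10 = 1.676%; μ_{10d} = 10 × -0.06% = -0.600%.
VaR = −(-0.600%) + 1.282 × 1.676% = 2.749%.
On $2,000,000: 0.02749 × $2,000,000 = $54,980.

$55,000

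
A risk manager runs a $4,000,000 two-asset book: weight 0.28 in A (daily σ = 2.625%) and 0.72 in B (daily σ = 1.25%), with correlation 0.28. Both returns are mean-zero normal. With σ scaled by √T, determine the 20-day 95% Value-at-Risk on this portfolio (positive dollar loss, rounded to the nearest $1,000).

$386,000

σ_p = √(0.28²·2.625² + 0.72²·1.25² + 2·0.28·0.28·0.72·2.625·1.25) = 1.312%.
σ_{20d} = 1.312% × √20 = 5.867%.
z(95%) = 1.645.
VaR = 1.645 × 5.867% = 9.651%; on $4,000,000 that is $386,040.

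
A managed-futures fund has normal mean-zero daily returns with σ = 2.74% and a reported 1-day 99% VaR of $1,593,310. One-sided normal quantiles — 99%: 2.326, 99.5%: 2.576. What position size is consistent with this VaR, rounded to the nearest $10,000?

VaR as a fraction of value: z·σ = 2.326 × 2.74% = 6.37324%.
Position = $1,593,310 / 0.0637324 = $25,000,000.

$25,000,000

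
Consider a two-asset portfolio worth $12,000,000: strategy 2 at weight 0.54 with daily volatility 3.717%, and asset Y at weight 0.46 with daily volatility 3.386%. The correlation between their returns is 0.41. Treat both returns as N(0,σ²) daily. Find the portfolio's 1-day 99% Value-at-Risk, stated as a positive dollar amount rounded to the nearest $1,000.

σ_p² = 0.54²·3.717² + 0.46²·3.386² + 2·0.41·0.54·0.46·3.717·3.386 = 9.0183 (%²).
σ_p = √9.0183 = 3.003%.
At 99%, z = 2.326.
VaR = 2.326 × 3.003% = 6.985%; on $12,000,000 that is $838,200.

$838,000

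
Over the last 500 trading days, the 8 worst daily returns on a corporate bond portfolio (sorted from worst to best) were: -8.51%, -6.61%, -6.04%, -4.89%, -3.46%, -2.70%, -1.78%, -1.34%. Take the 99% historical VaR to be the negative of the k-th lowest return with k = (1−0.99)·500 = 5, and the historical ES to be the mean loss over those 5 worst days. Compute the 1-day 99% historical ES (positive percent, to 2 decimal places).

The 5 worst returns sum to -29.51%.
ES = −(-29.51%) / 5 = 5.902% ≈ 5.90%.

5.90%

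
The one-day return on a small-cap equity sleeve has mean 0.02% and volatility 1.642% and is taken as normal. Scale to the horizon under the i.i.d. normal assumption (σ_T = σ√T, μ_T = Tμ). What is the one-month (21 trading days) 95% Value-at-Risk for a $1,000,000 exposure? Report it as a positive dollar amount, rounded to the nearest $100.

$119,600

At 95%, z = 1.645.
σ_{21d} = 1.642% × √21 = 7.525%; μ_{21d} = 21 × 0.02% = 0.420%.
VaR = −(0.420%) + 1.645 × 7.525% = 11.959%.
On $1,000,000: 0.11959 × $1,000,000 = $119,590.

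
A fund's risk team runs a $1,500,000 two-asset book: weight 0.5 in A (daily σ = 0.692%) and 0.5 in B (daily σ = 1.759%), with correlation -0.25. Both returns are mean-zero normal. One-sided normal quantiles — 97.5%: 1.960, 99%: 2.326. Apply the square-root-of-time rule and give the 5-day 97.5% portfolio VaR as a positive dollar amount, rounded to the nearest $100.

σ_p = √(0.5²·0.692² + 0.5²·1.759² + 2·-0.25·0.5·0.5·0.692·1.759) = 0.861%.
σ_{5d} = 0.861% × √5 = 1.925%.
VaR = 1.960 × 1.925% = 3.773%; on $1,500,000 that is $56,595.

$56,600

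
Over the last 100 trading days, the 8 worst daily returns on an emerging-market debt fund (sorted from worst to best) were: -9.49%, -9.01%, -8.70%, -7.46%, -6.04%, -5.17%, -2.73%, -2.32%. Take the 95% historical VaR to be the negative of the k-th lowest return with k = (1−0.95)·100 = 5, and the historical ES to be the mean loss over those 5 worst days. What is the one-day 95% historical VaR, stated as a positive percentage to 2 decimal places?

k = 5; the 5th lowest return is -6.04%, so VaR = 6.04%.

6.04%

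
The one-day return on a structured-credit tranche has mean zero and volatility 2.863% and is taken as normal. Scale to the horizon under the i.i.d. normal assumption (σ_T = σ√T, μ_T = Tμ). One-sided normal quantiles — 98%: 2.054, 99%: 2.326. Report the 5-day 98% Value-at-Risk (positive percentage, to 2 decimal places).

13.15%

σ_{5d} = 2.863% × √5 = 6.402%.
VaR = 2.054 × 6.402% = 13.150%.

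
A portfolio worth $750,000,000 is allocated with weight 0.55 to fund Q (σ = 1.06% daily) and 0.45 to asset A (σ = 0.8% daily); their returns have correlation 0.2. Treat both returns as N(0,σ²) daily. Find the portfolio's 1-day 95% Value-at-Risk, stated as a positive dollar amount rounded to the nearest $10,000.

σ_p² = 0.55²·1.06² + 0.45²·0.8² + 2·0.2·0.55·0.45·1.06·0.8 = 0.5534 (%²).
σ_p = √0.5534 = 0.744%.
At 95%, z = 1.645.
VaR = 1.645 × 0.744% = 1.224%; on $750,000,000 that is $9,180,000.

$9,180,000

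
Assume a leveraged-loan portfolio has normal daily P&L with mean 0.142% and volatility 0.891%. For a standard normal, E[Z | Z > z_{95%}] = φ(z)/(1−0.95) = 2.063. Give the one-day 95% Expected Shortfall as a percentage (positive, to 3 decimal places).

1.696%

ES = −(0.142%) + 0.891% × 2.063 = 1.696%.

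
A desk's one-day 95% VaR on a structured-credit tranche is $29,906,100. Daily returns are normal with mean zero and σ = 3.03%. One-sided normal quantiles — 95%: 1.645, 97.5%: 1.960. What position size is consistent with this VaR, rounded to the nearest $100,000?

$600,000,000

VaR as a fraction of value: z·σ = 1.645 × 3.03% = 4.98435%.
Position = $29,906,100 / 0.0498435 = $600,000,000.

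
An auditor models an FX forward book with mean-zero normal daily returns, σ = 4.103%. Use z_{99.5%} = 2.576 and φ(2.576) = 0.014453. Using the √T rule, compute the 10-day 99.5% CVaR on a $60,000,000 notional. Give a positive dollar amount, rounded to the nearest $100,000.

σ_{10d} = 4.103% × √10 = 12.975%.
ES multiplier = φ(z)/(1−α) = 0.014453/0.005 = 2.891.
ES = 12.975% × 2.891 = 37.511%; on $60,000,000: $22,506,600.

$22,500,000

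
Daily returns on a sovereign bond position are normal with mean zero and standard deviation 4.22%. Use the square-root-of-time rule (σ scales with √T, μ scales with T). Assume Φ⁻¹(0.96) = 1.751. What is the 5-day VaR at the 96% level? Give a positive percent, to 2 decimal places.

16.52%

σ_{5d} = 4.22% × √5 = 9.436%.
VaR = 1.751 × 9.436% = 16.522%.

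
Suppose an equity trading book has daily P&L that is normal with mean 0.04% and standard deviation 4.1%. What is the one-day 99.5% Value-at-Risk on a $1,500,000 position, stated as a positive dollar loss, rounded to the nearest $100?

$157,800

At 99.5% one-sided, z = 2.576.
VaR = −μ + z·σ = −(0.04%) + 2.576 × 4.1% = 10.522%.
On $1,500,000: 0.10522 × $1,500,000 = $157,830.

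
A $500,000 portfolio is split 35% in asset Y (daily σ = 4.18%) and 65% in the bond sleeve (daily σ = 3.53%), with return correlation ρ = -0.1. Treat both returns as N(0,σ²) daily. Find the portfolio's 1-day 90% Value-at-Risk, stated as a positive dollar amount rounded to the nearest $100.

σ_p² = 0.35²·4.18² + 0.65²·3.53² + 2·-0.1·0.35·0.65·4.18·3.53 = 6.7337 (%²).
σ_p = √6.7337 = 2.595%.
At 90%, z = 1.282.
VaR = 1.282 × 2.595% = 3.327%; on $500,000 that is $16,635.

$16,600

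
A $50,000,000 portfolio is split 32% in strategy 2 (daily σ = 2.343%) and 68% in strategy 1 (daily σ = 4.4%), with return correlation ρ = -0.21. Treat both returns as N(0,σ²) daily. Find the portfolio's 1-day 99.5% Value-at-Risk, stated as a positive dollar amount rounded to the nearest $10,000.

$3,770,000

σ_p² = 0.32²·2.343² + 0.68²·4.4² + 2·-0.21·0.32·0.68·2.343·4.4 = 8.5720 (%²).
σ_p = √8.5720 = 2.928%.
At 99.5%, z = 2.576.
VaR = 2.576 × 2.928% = 7.543%; on $50,000,000 that is $3,771,500.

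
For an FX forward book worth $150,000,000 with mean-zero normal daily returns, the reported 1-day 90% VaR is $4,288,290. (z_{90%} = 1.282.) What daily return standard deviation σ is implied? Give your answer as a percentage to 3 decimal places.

VaR as a fraction: $4,288,290 / $150,000,000 = 2.859%.
σ = VaR / z = 2.859% / 1.282 = 2.230%.

2.230%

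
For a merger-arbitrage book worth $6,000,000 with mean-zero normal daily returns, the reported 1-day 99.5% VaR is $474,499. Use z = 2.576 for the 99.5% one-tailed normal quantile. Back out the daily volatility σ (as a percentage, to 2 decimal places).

VaR as a fraction: $474,499 / $6,000,000 = 7.908%.
σ = VaR / z = 7.908% / 2.576 = 3.070%.

3.07%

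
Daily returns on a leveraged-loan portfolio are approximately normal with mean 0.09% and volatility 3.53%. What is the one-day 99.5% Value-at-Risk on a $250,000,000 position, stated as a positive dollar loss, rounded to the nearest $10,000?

At 99.5% one-sided, z = 2.576.
VaR = −μ + z·σ = −(0.09%) + 2.576 × 3.53% = 9.003%.
On $250,000,000: 0.09003 × $250,000,000 = $22,507,500.

$22,510,000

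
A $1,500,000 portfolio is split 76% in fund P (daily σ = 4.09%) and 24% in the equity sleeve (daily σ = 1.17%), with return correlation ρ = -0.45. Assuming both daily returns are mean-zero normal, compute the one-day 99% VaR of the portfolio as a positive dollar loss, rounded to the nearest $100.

$104,400

σ_p² = 0.76²·4.09² + 0.24²·1.17² + 2·-0.45·0.76·0.24·4.09·1.17 = 8.9554 (%²).
σ_p = √8.9554 = 2.993%.
At 99%, z = 2.326.
VaR = 2.326 × 2.993% = 6.962%; on $1,500,000 that is $104,430.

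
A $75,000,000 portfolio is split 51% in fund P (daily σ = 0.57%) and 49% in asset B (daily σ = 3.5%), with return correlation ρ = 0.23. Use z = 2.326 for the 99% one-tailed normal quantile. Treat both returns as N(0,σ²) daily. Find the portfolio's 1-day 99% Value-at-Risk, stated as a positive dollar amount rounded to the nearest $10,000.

$3,150,000

σ_p² = 0.51²·0.57² + 0.49²·3.5² + 2·0.23·0.51·0.49·0.57·3.5 = 3.2551 (%²).
σ_p = √3.2551 = 1.804%.
VaR = 2.326 × 1.804% = 4.196%; on $75,000,000 that is $3,147,000.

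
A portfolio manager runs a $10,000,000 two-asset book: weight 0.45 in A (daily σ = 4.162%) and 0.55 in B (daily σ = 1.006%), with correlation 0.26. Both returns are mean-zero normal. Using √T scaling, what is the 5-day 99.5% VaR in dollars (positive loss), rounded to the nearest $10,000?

$1,200,000

σ_p = √(0.45²·4.162² + 0.55²·1.006² + 2·0.26·0.45·0.55·4.162·1.006) = 2.086%.
σ_{5d} = 2.086% × √5 = 4.664%.
z(99.5%) = 2.576.
VaR = 2.576 × 4.664% = 12.014%; on $10,000,000 that is $1,201,400.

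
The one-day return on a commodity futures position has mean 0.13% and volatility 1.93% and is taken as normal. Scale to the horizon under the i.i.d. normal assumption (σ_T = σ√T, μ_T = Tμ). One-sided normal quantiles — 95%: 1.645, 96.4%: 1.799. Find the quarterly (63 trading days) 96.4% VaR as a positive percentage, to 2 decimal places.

σ_{63d} = 1.93% × √63 = 15.319%; μ_{63d} = 63 × 0.13% = 8.190%.
VaR = −(8.190%) + 1.799 × 15.319% = 19.369%.

19.37%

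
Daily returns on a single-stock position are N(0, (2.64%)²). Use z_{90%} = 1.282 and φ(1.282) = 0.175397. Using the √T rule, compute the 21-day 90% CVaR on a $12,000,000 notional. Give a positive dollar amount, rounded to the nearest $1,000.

$2,546,000

σ_{21d} = 2.64% × √21 = 12.098%.
ES multiplier = φ(z)/(1−α) = 0.175397/0.1 = 1.754.
ES = 12.098% × 1.754 = 21.220%; on $12,000,000: $2,546,400.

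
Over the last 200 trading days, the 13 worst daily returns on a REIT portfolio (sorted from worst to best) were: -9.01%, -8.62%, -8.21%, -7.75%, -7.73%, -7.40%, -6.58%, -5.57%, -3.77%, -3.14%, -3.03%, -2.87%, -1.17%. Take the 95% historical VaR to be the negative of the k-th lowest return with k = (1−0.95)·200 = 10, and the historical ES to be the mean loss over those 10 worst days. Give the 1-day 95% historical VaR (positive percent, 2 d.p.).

3.14%

k = 10; the 10th lowest return is -3.14%, so VaR = 3.14%.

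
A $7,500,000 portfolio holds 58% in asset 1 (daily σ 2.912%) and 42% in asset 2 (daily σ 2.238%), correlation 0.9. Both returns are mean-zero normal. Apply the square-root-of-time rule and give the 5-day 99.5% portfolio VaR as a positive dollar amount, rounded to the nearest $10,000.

$1,110,000

σ_p = √(0.58²·2.912² + 0.42²·2.238² + 2·0.9·0.58·0.42·2.912·2.238) = 2.568%.
σ_{5d} = 2.568% × √5 = 5.742%.
z(99.5%) = 2.576.
VaR = 2.576 × 5.742% = 14.791%; on $7,500,000 that is $1,109,325.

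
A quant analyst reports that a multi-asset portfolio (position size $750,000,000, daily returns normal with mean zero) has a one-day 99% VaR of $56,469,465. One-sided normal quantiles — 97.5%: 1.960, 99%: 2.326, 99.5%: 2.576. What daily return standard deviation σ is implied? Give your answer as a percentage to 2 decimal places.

VaR as a fraction: $56,469,465 / $750,000,000 = 7.529%.
σ = VaR / z = 7.529% / 2.326 = 3.237%.

3.24%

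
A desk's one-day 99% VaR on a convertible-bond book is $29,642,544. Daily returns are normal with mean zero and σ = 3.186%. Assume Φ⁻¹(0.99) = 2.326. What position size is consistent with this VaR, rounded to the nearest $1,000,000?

VaR as a fraction of value: z·σ = 2.326 × 3.186% = 7.41064%.
Position = $29,642,544 / 0.0741064 = $400,000,000.

$400,000,000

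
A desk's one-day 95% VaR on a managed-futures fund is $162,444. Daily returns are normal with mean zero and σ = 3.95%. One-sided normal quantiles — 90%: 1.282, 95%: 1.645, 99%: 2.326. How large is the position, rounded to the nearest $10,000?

$2,500,000

VaR as a fraction of value: z·σ = 1.645 × 3.95% = 6.49775%.
Position = $162,444 / 0.0649775 = $2,500,004.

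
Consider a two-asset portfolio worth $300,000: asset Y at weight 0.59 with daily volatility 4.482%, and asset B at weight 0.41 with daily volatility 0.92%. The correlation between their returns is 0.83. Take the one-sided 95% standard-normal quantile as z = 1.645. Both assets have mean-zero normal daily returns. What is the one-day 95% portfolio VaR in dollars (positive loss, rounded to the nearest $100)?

$14,600

σ_p² = 0.59²·4.482² + 0.41²·0.92² + 2·0.83·0.59·0.41·4.482·0.92 = 8.7908 (%²).
σ_p = √8.7908 = 2.965%.
VaR = 1.645 × 2.965% = 4.877%; on $300,000 that is $14,631.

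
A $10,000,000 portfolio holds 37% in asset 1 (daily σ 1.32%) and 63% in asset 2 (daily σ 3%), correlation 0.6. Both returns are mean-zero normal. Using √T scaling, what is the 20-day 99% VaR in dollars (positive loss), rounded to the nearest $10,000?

σ_p = √(0.37²·1.32² + 0.63²·3² + 2·0.6·0.37·0.63·1.32·3) = 2.218%.
σ_{20d} = 2.218% × √20 = 9.919%.
z(99%) = 2.326.
VaR = 2.326 × 9.919% = 23.072%; on $10,000,000 that is $2,307,200.

$2,310,000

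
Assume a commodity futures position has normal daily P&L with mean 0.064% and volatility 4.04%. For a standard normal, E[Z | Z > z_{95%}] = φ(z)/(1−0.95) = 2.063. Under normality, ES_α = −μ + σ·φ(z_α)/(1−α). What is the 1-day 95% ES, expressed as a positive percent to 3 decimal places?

ES = −(0.064%) + 4.04% × 2.063 = 8.271%.

8.271%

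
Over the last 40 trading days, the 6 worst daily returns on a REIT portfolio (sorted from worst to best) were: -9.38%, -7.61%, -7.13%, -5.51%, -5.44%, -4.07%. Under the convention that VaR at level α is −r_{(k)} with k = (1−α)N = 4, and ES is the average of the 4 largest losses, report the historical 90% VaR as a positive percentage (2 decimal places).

k = 4; the 4th lowest return is -5.51%, so VaR = 5.51%.

5.51%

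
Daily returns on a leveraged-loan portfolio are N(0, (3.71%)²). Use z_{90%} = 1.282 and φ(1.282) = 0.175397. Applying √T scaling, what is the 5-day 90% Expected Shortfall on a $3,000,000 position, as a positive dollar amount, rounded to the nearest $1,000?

σ_{5d} = 3.71% × √5 = 8.296%.
ES multiplier = φ(z)/(1−α) = 0.175397/0.1 = 1.754.
ES = 8.296% × 1.754 = 14.551%; on $3,000,000: $436,530.

$437,000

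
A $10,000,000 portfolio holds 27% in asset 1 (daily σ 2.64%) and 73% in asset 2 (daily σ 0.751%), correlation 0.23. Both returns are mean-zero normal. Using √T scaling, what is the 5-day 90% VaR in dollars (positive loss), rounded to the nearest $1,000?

$285,000

σ_p = √(0.27²·2.64² + 0.73²·0.751² + 2·0.23·0.27·0.73·2.64·0.751) = 0.994%.
σ_{5d} = 0.994% × √5 = 2.223%.
z(90%) = 1.282.
VaR = 1.282 × 2.223% = 2.850%; on $10,000,000 that is $285,000.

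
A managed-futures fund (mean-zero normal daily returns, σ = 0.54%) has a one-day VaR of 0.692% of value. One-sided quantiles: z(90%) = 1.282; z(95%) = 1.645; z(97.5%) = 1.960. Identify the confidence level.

90%

Implied z = VaR/σ = 0.692 / 0.54 = 1.281.
This matches z(90%) = 1.282.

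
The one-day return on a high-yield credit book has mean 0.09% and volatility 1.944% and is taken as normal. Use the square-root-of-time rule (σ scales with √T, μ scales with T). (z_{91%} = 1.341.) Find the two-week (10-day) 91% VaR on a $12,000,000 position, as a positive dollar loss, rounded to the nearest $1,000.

$881,000

σ_{10d} = 1.944% × √10 = 6.147%; μ_{10d} = 10 × 0.09% = 0.900%.
VaR = −(0.900%) + 1.341 × 6.147% = 7.343%.
On $12,000,000: 0.07343 × $12,000,000 = $881,160.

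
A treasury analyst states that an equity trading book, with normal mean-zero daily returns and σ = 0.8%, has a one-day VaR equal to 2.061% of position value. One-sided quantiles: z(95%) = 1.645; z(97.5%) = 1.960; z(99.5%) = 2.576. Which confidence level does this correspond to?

99.5%

Implied z = VaR/σ = 2.061 / 0.8 = 2.576.
This matches z(99.5%) = 2.576.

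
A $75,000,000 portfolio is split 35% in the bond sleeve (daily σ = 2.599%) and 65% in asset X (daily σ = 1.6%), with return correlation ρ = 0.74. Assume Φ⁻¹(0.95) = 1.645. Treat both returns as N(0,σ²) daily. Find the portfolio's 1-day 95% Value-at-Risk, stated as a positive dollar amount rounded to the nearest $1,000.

σ_p² = 0.35²·2.599² + 0.65²·1.6² + 2·0.74·0.35·0.65·2.599·1.6 = 3.3092 (%²).
σ_p = √3.3092 = 1.819%.
VaR = 1.645 × 1.819% = 2.992%; on $75,000,000 that is $2,244,000.

$2,244,000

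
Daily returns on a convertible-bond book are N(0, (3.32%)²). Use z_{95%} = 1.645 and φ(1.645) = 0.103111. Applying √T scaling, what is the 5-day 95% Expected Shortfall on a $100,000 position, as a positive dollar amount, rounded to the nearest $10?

$15,310

σ_{5d} = 3.32% × √5 = 7.424%.
ES multiplier = φ(z)/(1−α) = 0.103111/0.05 = 2.062.
ES = 7.424% × 2.062 = 15.308%; on $100,000: $15,308.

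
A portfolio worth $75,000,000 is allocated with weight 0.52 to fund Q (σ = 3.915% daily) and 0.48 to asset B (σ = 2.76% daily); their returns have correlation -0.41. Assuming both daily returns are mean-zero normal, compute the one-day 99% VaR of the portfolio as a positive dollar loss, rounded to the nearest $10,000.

σ_p² = 0.52²·3.915² + 0.48²·2.76² + 2·-0.41·0.52·0.48·3.915·2.76 = 3.6880 (%²).
σ_p = √3.6880 = 1.920%.
At 99%, z = 2.326.
VaR = 2.326 × 1.920% = 4.466%; on $75,000,000 that is $3,349,500.

$3,350,000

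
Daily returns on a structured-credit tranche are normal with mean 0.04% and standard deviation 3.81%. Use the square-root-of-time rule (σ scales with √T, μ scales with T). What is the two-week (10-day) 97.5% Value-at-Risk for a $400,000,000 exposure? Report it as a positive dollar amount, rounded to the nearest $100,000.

At 97.5%, z = 1.960.
σ_{10d} = 3.81% × √10 = 12.048%; μ_{10d} = 10 × 0.04% = 0.400%.
VaR = −(0.400%) + 1.960 × 12.048% = 23.214%.
On $400,000,000: 0.23214 × $400,000,000 = $92,856,000.

$92,900,000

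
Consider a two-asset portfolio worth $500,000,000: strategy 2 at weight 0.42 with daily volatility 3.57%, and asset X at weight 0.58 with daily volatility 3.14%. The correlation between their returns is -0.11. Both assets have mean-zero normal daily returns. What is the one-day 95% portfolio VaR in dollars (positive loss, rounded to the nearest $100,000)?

$18,300,000

σ_p² = 0.42²·3.57² + 0.58²·3.14² + 2·-0.11·0.42·0.58·3.57·3.14 = 4.9642 (%²).
σ_p = √4.9642 = 2.228%.
At 95%, z = 1.645.
VaR = 1.645 × 2.228% = 3.665%; on $500,000,000 that is $18,325,000.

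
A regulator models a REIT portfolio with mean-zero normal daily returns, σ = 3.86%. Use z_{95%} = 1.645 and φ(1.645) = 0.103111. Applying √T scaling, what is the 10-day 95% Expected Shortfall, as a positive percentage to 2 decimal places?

25.17%

σ_{10d} = 3.86% × √10 = 12.206%.
ES multiplier = φ(z)/(1−α) = 0.103111/0.05 = 2.062.
ES = 12.206% × 2.062 = 25.169%.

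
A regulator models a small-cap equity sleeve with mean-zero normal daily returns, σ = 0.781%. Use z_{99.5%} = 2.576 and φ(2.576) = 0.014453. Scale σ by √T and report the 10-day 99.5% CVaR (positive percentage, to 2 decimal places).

σ_{10d} = 0.781% × √10 = 2.470%.
ES multiplier = φ(z)/(1−α) = 0.014453/0.005 = 2.891.
ES = 2.470% × 2.891 = 7.141%.

7.14%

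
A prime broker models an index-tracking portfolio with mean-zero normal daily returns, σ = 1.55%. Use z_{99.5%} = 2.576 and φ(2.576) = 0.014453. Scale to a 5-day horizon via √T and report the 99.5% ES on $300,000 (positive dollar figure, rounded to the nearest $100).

$30,100

σ_{5d} = 1.55% × √5 = 3.466%.
ES multiplier = φ(z)/(1−α) = 0.014453/0.005 = 2.891.
ES = 3.466% × 2.891 = 10.020%; on $300,000: $30,060.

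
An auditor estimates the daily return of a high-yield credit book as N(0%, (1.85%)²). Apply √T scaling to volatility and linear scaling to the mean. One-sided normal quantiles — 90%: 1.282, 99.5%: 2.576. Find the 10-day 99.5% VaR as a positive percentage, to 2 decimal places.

15.07%

σ_{10d} = 1.85% × √10 = 5.850%.
VaR = 2.576 × 5.850% = 15.070%.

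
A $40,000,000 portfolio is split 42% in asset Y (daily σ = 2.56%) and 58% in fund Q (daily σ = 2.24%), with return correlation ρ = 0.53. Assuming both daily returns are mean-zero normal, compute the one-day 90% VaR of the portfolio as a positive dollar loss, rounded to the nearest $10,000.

σ_p² = 0.42²·2.56² + 0.58²·2.24² + 2·0.53·0.42·0.58·2.56·2.24 = 4.3247 (%²).
σ_p = √4.3247 = 2.080%.
At 90%, z = 1.282.
VaR = 1.282 × 2.080% = 2.667%; on $40,000,000 that is $1,066,800.

$1,070,000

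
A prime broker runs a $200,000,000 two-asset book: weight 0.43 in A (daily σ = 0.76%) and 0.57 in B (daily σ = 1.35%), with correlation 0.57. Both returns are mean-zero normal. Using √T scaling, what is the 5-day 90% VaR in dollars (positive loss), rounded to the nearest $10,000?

σ_p = √(0.43²·0.76² + 0.57²·1.35² + 2·0.57·0.43·0.57·0.76·1.35) = 0.993%.
σ_{5d} = 0.993% × √5 = 2.220%.
z(90%) = 1.282.
VaR = 1.282 × 2.220% = 2.846%; on $200,000,000 that is $5,692,000.

$5,690,000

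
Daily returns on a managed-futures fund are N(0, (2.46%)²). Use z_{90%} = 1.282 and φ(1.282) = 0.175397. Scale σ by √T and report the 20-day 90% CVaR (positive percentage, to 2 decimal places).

19.30%

σ_{20d} = 2.46% × √20 = 11.001%.
ES multiplier = φ(z)/(1−α) = 0.175397/0.1 = 1.754.
ES = 11.001% × 1.754 = 19.296%.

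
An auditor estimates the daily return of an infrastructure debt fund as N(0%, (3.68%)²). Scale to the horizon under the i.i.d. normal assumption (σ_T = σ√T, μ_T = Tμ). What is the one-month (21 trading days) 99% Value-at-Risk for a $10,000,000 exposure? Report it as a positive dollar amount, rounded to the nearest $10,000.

$3,920,000

At 99%, z = 2.326.
σ_{21d} = 3.68% × √21 = 16.864%.
VaR = 2.326 × 16.864% = 39.226%.
On $10,000,000: 0.39226 × $10,000,000 = $3,922,600.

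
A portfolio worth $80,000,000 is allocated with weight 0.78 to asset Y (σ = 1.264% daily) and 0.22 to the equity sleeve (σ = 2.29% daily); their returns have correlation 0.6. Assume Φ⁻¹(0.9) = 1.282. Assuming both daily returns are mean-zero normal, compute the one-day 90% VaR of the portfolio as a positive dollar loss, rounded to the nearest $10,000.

σ_p² = 0.78²·1.264² + 0.22²·2.29² + 2·0.6·0.78·0.22·1.264·2.29 = 1.8219 (%²).
σ_p = √1.8219 = 1.350%.
VaR = 1.282 × 1.350% = 1.731%; on $80,000,000 that is $1,384,800.

$1,380,000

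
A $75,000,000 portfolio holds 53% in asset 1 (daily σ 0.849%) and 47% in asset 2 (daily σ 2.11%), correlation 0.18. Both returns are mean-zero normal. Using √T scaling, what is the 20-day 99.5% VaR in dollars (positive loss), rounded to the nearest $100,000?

$10,000,000

σ_p = √(0.53²·0.849² + 0.47²·2.11² + 2·0.18·0.53·0.47·0.849·2.11) = 1.160%.
σ_{20d} = 1.160% × √20 = 5.188%.
z(99.5%) = 2.576.
VaR = 2.576 × 5.188% = 13.364%; on $75,000,000 that is $10,023,000.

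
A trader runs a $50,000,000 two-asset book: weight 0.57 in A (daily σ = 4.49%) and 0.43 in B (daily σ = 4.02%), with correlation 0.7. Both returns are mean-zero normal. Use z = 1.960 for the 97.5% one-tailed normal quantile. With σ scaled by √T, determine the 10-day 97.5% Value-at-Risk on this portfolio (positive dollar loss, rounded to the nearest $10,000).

σ_p = √(0.57²·4.49² + 0.43²·4.02² + 2·0.7·0.57·0.43·4.49·4.02) = 3.966%.
σ_{10d} = 3.966% × √10 = 12.542%.
VaR = 1.960 × 12.542% = 24.582%; on $50,000,000 that is $12,291,000.

$12,290,000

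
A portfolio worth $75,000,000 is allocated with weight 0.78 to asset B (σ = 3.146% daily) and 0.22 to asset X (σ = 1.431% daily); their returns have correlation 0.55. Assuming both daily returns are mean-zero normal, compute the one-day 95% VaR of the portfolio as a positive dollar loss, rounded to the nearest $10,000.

σ_p² = 0.78²·3.146² + 0.22²·1.431² + 2·0.55·0.78·0.22·3.146·1.431 = 6.9704 (%²).
σ_p = √6.9704 = 2.640%.
At 95%, z = 1.645.
VaR = 1.645 × 2.640% = 4.343%; on $75,000,000 that is $3,257,250.

$3,260,000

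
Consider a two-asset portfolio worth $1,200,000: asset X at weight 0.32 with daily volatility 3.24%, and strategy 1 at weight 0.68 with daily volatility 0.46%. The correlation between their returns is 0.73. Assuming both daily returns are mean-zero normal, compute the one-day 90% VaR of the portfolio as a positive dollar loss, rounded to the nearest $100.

$19,700

σ_p² = 0.32²·3.24² + 0.68²·0.46² + 2·0.73·0.32·0.68·3.24·0.46 = 1.6463 (%²).
σ_p = √1.6463 = 1.283%.
At 90%, z = 1.282.
VaR = 1.282 × 1.283% = 1.645%; on $1,200,000 that is $19,740.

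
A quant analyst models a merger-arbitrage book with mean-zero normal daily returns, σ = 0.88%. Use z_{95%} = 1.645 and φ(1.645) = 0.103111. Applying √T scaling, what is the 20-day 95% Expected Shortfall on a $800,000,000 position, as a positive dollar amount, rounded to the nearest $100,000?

σ_{20d} = 0.88% × √20 = 3.935%.
ES multiplier = φ(z)/(1−α) = 0.103111/0.05 = 2.062.
ES = 3.935% × 2.062 = 8.114%; on $800,000,000: $64,912,000.

$64,900,000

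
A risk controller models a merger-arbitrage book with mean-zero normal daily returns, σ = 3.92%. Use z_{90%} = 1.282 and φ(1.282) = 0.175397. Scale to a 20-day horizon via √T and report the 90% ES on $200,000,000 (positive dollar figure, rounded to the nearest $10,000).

σ_{20d} = 3.92% × √20 = 17.531%.
ES multiplier = φ(z)/(1−α) = 0.175397/0.1 = 1.754.
ES = 17.531% × 1.754 = 30.749%; on $200,000,000: $61,498,000.

$61,500,000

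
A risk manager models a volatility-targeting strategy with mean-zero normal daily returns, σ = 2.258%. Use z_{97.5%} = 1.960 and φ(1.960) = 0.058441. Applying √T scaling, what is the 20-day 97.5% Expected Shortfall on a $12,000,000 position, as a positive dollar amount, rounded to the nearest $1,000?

σ_{20d} = 2.258% × √20 = 10.098%.
ES multiplier = φ(z)/(1−α) = 0.058441/0.025 = 2.338.
ES = 10.098% × 2.338 = 23.609%; on $12,000,000: $2,833,080.

$2,833,000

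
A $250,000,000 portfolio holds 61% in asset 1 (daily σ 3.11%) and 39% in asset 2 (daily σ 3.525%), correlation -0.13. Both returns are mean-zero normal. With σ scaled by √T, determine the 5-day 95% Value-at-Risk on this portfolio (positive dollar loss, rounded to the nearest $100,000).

σ_p = √(0.61²·3.11² + 0.39²·3.525² + 2·-0.13·0.61·0.39·3.11·3.525) = 2.193%.
σ_{5d} = 2.193% × √5 = 4.904%.
z(95%) = 1.645.
VaR = 1.645 × 4.904% = 8.067%; on $250,000,000 that is $20,167,500.

$20,200,000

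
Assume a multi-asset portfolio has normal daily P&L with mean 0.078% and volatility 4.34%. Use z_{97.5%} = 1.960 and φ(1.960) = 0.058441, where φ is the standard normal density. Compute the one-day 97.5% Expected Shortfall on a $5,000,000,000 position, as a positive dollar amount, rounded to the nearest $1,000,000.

Tail multiplier: φ(z)/(1−α) = 0.058441 / 0.025 = 2.338.
ES = −(0.078%) + 4.34% × 2.338 = 10.069%.
On $5,000,000,000: 0.10069 × $5,000,000,000 = $503,450,000.

$503,000,000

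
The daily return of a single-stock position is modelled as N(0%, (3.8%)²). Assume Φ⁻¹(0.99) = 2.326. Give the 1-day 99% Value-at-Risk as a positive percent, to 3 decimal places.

8.839%

VaR = z·σ = 2.326 × 3.8% = 8.839%.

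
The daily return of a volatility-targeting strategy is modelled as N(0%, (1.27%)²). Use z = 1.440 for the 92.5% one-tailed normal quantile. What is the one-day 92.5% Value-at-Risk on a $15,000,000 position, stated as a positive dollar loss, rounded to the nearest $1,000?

$274,000

VaR = z·σ = 1.440 × 1.27% = 1.829%.
On $15,000,000: 0.01829 × $15,000,000 = $274,350.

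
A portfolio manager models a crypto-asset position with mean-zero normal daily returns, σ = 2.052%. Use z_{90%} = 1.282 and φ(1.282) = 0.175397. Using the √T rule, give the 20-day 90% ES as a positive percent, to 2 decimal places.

16.10%

σ_{20d} = 2.052% × √20 = 9.177%.
ES multiplier = φ(z)/(1−α) = 0.175397/0.1 = 1.754.
ES = 9.177% × 1.754 = 16.096%.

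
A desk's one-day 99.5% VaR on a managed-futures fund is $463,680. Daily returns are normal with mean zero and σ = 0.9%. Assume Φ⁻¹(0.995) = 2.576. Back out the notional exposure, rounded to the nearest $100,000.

$20,000,000

VaR as a fraction of value: z·σ = 2.576 × 0.9% = 2.3184%.
Position = $463,680 / 0.023184 = $20,000,000.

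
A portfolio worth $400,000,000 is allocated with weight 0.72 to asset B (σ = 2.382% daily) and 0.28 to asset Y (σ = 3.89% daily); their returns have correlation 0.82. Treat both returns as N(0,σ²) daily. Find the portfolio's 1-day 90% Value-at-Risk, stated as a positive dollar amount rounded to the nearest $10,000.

σ_p² = 0.72²·2.382² + 0.28²·3.89² + 2·0.82·0.72·0.28·2.382·3.89 = 7.1913 (%²).
σ_p = √7.1913 = 2.682%.
At 90%, z = 1.282.
VaR = 1.282 × 2.682% = 3.438%; on $400,000,000 that is $13,752,000.

$13,750,000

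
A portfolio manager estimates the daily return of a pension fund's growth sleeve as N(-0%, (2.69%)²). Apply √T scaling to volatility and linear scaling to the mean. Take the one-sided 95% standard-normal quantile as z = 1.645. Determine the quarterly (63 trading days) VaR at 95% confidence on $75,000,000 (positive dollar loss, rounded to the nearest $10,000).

σ_{63d} = 2.69% × √63 = 21.351%.
VaR = 1.645 × 21.351% = 35.122%.
On $75,000,000: 0.35122 × $75,000,000 = $26,341,500.

$26,340,000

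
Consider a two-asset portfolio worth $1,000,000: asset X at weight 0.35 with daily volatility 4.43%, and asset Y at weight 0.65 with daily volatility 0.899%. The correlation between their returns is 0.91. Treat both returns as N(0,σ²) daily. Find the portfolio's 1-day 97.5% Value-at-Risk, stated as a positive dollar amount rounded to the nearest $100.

$41,100

σ_p² = 0.35²·4.43² + 0.65²·0.899² + 2·0.91·0.35·0.65·4.43·0.899 = 4.3945 (%²).
σ_p = √4.3945 = 2.096%.
At 97.5%, z = 1.960.
VaR = 1.960 × 2.096% = 4.108%; on $1,000,000 that is $41,080.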